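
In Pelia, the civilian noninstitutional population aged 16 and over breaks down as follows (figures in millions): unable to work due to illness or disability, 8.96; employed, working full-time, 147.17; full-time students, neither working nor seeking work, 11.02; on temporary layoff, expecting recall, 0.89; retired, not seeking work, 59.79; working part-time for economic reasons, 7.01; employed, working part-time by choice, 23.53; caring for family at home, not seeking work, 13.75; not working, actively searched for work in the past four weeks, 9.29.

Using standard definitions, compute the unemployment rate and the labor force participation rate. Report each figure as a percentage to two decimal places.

Employed = 147.17 + 7.01 + 23.53 = 177.71 million (anyone who worked, including part-time for economic reasons, counts as employed).
Unemployed = 0.89 + 9.29 = 10.18 million (jobless and actively searching, or on temporary layoff).
Labor force = 177.71 + 10.18 = 187.89 million.
Not in labor force = 8.96 + 11.02 + 59.79 + 13.75 = 93.52 million (those not working and not actively searching are outside the labor force).
Civilian working-age population = 187.89 + 93.52 = 281.41 million.
Unemployment rate = 10.18 / 187.89 = 5.42%.
Labor force participation rate = 187.89 / 281.41 = 66.77%.

Unemployment rate ≈ 5.42%; labor force participation rate ≈ 66.77%.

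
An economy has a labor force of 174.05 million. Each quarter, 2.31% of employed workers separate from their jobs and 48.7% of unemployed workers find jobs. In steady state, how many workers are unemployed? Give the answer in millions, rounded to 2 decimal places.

About 7.88 million are unemployed in steady state.

Steady-state unemployment rate u* = s/(s+f) = 2.31/(2.31+48.7) = 0.045285.
Unemployed = u* × labor force = 0.045285 × 174.05 ≈ 7.88 million.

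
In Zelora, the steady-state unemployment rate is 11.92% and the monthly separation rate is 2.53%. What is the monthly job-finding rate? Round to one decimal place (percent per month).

Job-finding rate ≈ 18.7% per month.

From u* = s/(s+f): f = s·(1−u)/u.
f = 2.53 × (1 − 0.1192) / 0.1192 = 2.2284 / 0.1192 ≈ 18.7% per month.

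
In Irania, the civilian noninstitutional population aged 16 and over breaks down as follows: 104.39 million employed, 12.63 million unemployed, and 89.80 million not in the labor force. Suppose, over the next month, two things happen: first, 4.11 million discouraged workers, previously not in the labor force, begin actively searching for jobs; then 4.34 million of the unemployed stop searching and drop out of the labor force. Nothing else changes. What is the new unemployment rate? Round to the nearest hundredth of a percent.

Initially, labor force = 104.39 + 12.63 = 117.02 million, so u = 12.63/117.02 = 10.79%.
After the first change, unemployed and labor force both rise by 4.11 → E = 104.39, U = 16.74, labor force = 121.13 million.
After the second change, unemployed and labor force both fall by 4.34 → E = 104.39, U = 12.40, labor force = 116.79 million.
New unemployment rate = 12.40 / 116.79 = 10.62%.

New unemployment rate ≈ 10.62%.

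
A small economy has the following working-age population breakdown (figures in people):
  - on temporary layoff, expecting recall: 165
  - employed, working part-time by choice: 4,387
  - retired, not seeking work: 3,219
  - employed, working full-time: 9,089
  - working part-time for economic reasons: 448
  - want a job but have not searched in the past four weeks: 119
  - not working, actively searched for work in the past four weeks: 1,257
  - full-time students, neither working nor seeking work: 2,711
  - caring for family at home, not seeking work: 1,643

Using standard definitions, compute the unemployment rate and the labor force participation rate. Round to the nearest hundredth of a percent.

Employed = 4,387 + 9,089 + 448 = 13,924 (anyone who worked, including part-time for economic reasons, counts as employed).
Unemployed = 165 + 1,257 = 1,422 (jobless and actively searching, or on temporary layoff).
Labor force = 13,924 + 1,422 = 15,346.
Not in labor force = 3,219 + 119 + 2,711 + 1,643 = 7,692 (those not working and not actively searching are outside the labor force — including those who want a job but have given up searching).
Civilian working-age population = 15,346 + 7,692 = 23,038.
Unemployment rate = 1,422 / 15,346 = 9.27%.
Labor force participation rate = 15,346 / 23,038 = 66.61%.

Unemployment rate ≈ 9.27%; labor force participation rate ≈ 66.61%.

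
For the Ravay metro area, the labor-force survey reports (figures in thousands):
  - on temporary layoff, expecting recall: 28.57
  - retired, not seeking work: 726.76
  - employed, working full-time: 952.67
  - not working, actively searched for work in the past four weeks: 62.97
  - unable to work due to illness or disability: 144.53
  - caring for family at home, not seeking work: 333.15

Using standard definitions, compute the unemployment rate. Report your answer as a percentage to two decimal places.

Unemployment rate ≈ 8.77%.

Employed = 952.67 thousand.
Unemployed = 28.57 + 62.97 = 91.54 thousand (jobless and actively searching, or on temporary layoff).
Labor force = 952.67 + 91.54 = 1,044.21 thousand.
Unemployment rate = 91.54 / 1,044.21 = 8.77%.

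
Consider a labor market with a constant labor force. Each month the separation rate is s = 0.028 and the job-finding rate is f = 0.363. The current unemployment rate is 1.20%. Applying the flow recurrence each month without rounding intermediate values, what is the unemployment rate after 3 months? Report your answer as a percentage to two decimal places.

With a fixed labor force, u_{t+1} = u_t + s·(1−u_t) − f·u_t = u_t·(1−s−f) + s.
Here 1−s−f = 0.609 and s = 0.028.
u_1 = 0.012000 × 0.609 + 0.028 = 0.035308.
u_2 = 0.035308 × 0.609 + 0.028 = 0.049503.
u_3 = 0.049503 × 0.609 + 0.028 = 0.058147.

Unemployment rate after three months ≈ 5.81%.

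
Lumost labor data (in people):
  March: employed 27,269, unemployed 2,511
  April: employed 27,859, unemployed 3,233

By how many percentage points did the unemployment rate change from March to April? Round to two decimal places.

The unemployment rate changed by +1.97 percentage points.

March: labor force = 27,269 + 2,511 = 29,780; u = 2,511/29,780 = 8.43%.
April: labor force = 27,859 + 3,233 = 31,092; u = 3,233/31,092 = 10.40%.
Change = 10.40% − 8.43% = +1.97 pp.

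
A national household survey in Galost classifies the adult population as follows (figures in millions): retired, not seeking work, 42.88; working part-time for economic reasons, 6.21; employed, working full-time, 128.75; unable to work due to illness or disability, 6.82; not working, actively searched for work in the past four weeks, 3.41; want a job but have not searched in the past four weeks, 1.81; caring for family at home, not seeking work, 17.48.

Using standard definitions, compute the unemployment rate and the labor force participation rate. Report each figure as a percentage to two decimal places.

Employed = 6.21 + 128.75 = 134.96 million (anyone who worked, including part-time for economic reasons, counts as employed).
Unemployed = 3.41 million.
Labor force = 134.96 + 3.41 = 138.37 million.
Not in labor force = 42.88 + 6.82 + 1.81 + 17.48 = 68.99 million (those not working and not actively searching are outside the labor force — including those who want a job but have given up searching).
Civilian working-age population = 138.37 + 68.99 = 207.36 million.
Unemployment rate = 3.41 / 138.37 = 2.46%.
Labor force participation rate = 138.37 / 207.36 = 66.73%.

Unemployment rate ≈ 2.46%; labor force participation rate ≈ 66.73%.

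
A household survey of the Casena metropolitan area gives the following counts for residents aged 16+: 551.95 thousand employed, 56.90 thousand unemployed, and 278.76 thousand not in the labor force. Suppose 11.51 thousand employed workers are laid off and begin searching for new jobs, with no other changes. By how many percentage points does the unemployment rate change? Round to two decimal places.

Initially, labor force = 551.95 + 56.90 = 608.85 thousand, so u = 56.90/608.85 = 9.35%.
After the change, employed falls and unemployed rises by 11.51; labor force unchanged → E = 540.44, U = 68.41, labor force = 608.85 thousand.
New unemployment rate = 68.41 / 608.85 = 11.24%.
Change = 11.24% − 9.35% = +1.89 percentage points.

The unemployment rate changes by +1.89 percentage points.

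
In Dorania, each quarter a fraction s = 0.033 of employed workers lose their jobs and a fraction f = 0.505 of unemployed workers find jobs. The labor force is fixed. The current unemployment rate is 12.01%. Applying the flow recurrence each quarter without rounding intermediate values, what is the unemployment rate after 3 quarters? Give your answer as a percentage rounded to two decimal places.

Unemployment rate after three quarters ≈ 6.71%.

With a fixed labor force, u_{t+1} = u_t + s·(1−u_t) − f·u_t = u_t·(1−s−f) + s.
Here 1−s−f = 0.462 and s = 0.033.
u_1 = 0.120100 × 0.462 + 0.033 = 0.088486.
u_2 = 0.088486 × 0.462 + 0.033 = 0.073881.
u_3 = 0.073881 × 0.462 + 0.033 = 0.067133.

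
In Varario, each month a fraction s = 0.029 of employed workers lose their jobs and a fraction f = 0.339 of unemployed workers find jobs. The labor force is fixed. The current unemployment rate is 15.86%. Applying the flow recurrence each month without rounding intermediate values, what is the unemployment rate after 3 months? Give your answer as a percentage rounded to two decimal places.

With a fixed labor force, u_{t+1} = u_t + s·(1−u_t) − f·u_t = u_t·(1−s−f) + s.
Here 1−s−f = 0.632 and s = 0.029.
u_1 = 0.158600 × 0.632 + 0.029 = 0.129235.
u_2 = 0.129235 × 0.632 + 0.029 = 0.110677.
u_3 = 0.110677 × 0.632 + 0.029 = 0.098948.

Unemployment rate after three months ≈ 9.89%.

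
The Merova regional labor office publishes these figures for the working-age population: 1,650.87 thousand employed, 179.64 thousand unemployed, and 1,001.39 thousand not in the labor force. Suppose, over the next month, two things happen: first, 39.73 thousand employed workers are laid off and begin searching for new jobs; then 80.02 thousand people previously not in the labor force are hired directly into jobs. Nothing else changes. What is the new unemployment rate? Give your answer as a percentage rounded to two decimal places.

Initially, labor force = 1,650.87 + 179.64 = 1,830.51 thousand, so u = 179.64/1,830.51 = 9.81%.
After the first change, employed falls and unemployed rises by 39.73; labor force unchanged → E = 1,611.14, U = 219.37, labor force = 1,830.51 thousand.
After the second change, employed and labor force both rise by 80.02; unemployed unchanged → E = 1,691.16, U = 219.37, labor force = 1,910.53 thousand.
New unemployment rate = 219.37 / 1,910.53 = 11.48%.

New unemployment rate ≈ 11.48%.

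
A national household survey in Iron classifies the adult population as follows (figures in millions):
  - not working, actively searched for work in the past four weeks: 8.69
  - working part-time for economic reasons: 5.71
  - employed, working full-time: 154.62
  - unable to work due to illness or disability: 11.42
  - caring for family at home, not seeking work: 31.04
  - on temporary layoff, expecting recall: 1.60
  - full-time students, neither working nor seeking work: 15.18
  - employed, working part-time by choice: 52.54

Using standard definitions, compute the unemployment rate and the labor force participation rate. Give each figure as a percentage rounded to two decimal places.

Employed = 5.71 + 154.62 + 52.54 = 212.87 million (anyone who worked, including part-time for economic reasons, counts as employed).
Unemployed = 8.69 + 1.60 = 10.29 million (jobless and actively searching, or on temporary layoff).
Labor force = 212.87 + 10.29 = 223.16 million.
Not in labor force = 11.42 + 31.04 + 15.18 = 57.64 million (those not working and not actively searching are outside the labor force).
Civilian working-age population = 223.16 + 57.64 = 280.80 million.
Unemployment rate = 10.29 / 223.16 = 4.61%.
Labor force participation rate = 223.16 / 280.80 = 79.47%.

Unemployment rate ≈ 4.61%; labor force participation rate ≈ 79.47%.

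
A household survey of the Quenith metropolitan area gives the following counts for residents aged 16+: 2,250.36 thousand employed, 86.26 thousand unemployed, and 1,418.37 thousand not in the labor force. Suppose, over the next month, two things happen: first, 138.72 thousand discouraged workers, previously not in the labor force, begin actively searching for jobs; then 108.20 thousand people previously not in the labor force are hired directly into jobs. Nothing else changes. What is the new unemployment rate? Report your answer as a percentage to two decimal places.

Initially, labor force = 2,250.36 + 86.26 = 2,336.62 thousand, so u = 86.26/2,336.62 = 3.69%.
After the first change, unemployed and labor force both rise by 138.72 → E = 2,250.36, U = 224.98, labor force = 2,475.34 thousand.
After the second change, employed and labor force both rise by 108.20; unemployed unchanged → E = 2,358.56, U = 224.98, labor force = 2,583.54 thousand.
New unemployment rate = 224.98 / 2,583.54 = 8.71%.

New unemployment rate ≈ 8.71%.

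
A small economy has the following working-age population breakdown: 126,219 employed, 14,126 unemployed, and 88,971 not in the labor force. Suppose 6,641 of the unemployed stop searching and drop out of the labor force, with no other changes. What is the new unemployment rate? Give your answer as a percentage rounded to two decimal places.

New unemployment rate ≈ 5.60%.

Initially, labor force = 126,219 + 14,126 = 140,345, so u = 14,126/140,345 = 10.07%.
After the change, unemployed and labor force both fall by 6,641 → E = 126,219, U = 7,485, labor force = 133,704.
New unemployment rate = 7,485 / 133,704 = 5.60%.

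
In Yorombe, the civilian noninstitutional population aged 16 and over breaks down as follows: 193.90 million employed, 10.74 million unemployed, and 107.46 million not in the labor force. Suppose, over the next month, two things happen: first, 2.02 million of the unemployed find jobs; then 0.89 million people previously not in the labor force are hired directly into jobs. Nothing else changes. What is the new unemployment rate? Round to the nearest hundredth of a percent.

Initially, labor force = 193.90 + 10.74 = 204.64 million, so u = 10.74/204.64 = 5.25%.
After the first change, unemployed falls and employed rises by 2.02; labor force unchanged → E = 195.92, U = 8.72, labor force = 204.64 million.
After the second change, employed and labor force both rise by 0.89; unemployed unchanged → E = 196.81, U = 8.72, labor force = 205.53 million.
New unemployment rate = 8.72 / 205.53 = 4.24%.

New unemployment rate ≈ 4.24%.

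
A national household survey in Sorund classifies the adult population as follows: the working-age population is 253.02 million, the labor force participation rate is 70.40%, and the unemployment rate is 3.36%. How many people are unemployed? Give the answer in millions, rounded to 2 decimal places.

Labor force = 0.7040 × 253.02 = 178.13 million.
Unemployed = 0.0336 × 178.13 ≈ 5.99 million.

About 5.99 million are unemployed.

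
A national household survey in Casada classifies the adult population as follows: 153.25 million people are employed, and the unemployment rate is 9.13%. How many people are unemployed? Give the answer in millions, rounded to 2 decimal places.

Let U be the number unemployed. The labor force is E + U, and U/(E+U) = 0.0913.
So U = 0.0913 × 153.25 / (1 − 0.0913) = 13.9917 / 0.9087 ≈ 15.40 million.

About 15.40 million are unemployed.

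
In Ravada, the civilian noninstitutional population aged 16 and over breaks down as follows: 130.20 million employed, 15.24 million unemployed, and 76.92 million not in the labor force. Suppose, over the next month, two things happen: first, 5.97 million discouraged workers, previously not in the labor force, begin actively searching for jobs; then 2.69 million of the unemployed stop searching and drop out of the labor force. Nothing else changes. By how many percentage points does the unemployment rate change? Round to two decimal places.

The unemployment rate changes by +1.97 percentage points.

Initially, labor force = 130.20 + 15.24 = 145.44 million, so u = 15.24/145.44 = 10.48%.
After the first change, unemployed and labor force both rise by 5.97 → E = 130.20, U = 21.21, labor force = 151.41 million.
After the second change, unemployed and labor force both fall by 2.69 → E = 130.20, U = 18.52, labor force = 148.72 million.
New unemployment rate = 18.52 / 148.72 = 12.45%.
Change = 12.45% − 10.48% = +1.97 percentage points.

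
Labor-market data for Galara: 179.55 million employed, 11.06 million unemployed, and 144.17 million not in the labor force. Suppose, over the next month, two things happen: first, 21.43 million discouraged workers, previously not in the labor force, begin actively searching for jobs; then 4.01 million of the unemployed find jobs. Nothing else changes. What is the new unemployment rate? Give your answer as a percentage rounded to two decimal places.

New unemployment rate ≈ 13.43%.

Initially, labor force = 179.55 + 11.06 = 190.61 million, so u = 11.06/190.61 = 5.80%.
After the first change, unemployed and labor force both rise by 21.43 → E = 179.55, U = 32.49, labor force = 212.04 million.
After the second change, unemployed falls and employed rises by 4.01; labor force unchanged → E = 183.56, U = 28.48, labor force = 212.04 million.
New unemployment rate = 28.48 / 212.04 = 13.43%.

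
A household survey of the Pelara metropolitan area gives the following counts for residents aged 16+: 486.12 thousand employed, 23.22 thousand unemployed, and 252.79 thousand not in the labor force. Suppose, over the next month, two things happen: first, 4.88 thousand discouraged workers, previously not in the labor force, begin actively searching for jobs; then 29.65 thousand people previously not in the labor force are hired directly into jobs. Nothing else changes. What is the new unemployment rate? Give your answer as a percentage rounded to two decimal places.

Initially, labor force = 486.12 + 23.22 = 509.34 thousand, so u = 23.22/509.34 = 4.56%.
After the first change, unemployed and labor force both rise by 4.88 → E = 486.12, U = 28.10, labor force = 514.22 thousand.
After the second change, employed and labor force both rise by 29.65; unemployed unchanged → E = 515.77, U = 28.10, labor force = 543.87 thousand.
New unemployment rate = 28.10 / 543.87 = 5.17%.

New unemployment rate ≈ 5.17%.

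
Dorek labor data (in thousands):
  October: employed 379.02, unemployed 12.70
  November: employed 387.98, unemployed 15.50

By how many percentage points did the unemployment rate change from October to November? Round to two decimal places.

The unemployment rate changed by +0.60 percentage points.

October: labor force = 379.02 + 12.70 = 391.72; u = 12.70/391.72 = 3.24%.
November: labor force = 387.98 + 15.50 = 403.48; u = 15.50/403.48 = 3.84%.
Change = 3.84% − 3.24% = +0.60 pp.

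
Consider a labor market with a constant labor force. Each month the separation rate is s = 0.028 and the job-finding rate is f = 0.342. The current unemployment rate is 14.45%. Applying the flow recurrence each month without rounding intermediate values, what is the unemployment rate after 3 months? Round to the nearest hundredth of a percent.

With a fixed labor force, u_{t+1} = u_t + s·(1−u_t) − f·u_t = u_t·(1−s−f) + s.
Here 1−s−f = 0.630 and s = 0.028.
u_1 = 0.144500 × 0.630 + 0.028 = 0.119035.
u_2 = 0.119035 × 0.630 + 0.028 = 0.102992.
u_3 = 0.102992 × 0.630 + 0.028 = 0.092885.

Unemployment rate after three months ≈ 9.29%.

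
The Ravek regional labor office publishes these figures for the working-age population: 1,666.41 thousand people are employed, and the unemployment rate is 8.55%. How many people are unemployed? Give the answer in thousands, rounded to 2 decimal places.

About 155.80 thousand are unemployed.

Let U be the number unemployed. The labor force is E + U, and U/(E+U) = 0.0855.
So U = 0.0855 × 1,666.41 / (1 − 0.0855) = 142.4781 / 0.9145 ≈ 155.80 thousand.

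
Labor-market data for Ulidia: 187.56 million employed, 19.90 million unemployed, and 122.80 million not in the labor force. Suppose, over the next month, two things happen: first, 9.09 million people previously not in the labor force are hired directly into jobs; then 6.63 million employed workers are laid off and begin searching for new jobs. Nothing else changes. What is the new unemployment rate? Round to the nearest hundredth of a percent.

Initially, labor force = 187.56 + 19.90 = 207.46 million, so u = 19.90/207.46 = 9.59%.
After the first change, employed and labor force both rise by 9.09; unemployed unchanged → E = 196.65, U = 19.90, labor force = 216.55 million.
After the second change, employed falls and unemployed rises by 6.63; labor force unchanged → E = 190.02, U = 26.53, labor force = 216.55 million.
New unemployment rate = 26.53 / 216.55 = 12.25%.

New unemployment rate ≈ 12.25%.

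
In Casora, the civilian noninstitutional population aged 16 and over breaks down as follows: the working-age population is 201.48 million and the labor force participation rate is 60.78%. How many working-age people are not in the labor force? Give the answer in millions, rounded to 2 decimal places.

Share not in the labor force = 1 − 0.6078 = 0.3922.
Not in labor force = 0.3922 × 201.48 ≈ 79.02 million.

About 79.02 million are not in the labor force.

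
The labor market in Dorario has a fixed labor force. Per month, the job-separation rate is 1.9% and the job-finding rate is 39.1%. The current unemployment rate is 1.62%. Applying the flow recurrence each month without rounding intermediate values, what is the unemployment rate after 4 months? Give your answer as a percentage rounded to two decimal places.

With a fixed labor force, u_{t+1} = u_t + s·(1−u_t) − f·u_t = u_t·(1−s−f) + s.
Here 1−s−f = 0.590 and s = 0.019.
u_1 = 0.016200 × 0.590 + 0.019 = 0.028558.
u_2 = 0.028558 × 0.590 + 0.019 = 0.035849.
u_3 = 0.035849 × 0.590 + 0.019 = 0.040151.
u_4 = 0.040151 × 0.590 + 0.019 = 0.042689.

Unemployment rate after four months ≈ 4.27%.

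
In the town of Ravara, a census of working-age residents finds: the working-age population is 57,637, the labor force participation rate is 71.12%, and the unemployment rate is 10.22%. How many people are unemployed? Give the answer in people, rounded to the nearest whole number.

Labor force = 0.7112 × 57,637 = 40,991.
Unemployed = 0.1022 × 40,991 ≈ 4,189.

About 4,189 are unemployed.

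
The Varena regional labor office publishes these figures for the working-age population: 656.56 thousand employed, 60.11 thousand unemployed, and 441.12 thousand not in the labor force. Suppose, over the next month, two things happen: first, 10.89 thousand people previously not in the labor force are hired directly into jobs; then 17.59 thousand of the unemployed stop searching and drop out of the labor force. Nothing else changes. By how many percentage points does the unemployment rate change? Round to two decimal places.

The unemployment rate changes by −2.40 percentage points.

Initially, labor force = 656.56 + 60.11 = 716.67 thousand, so u = 60.11/716.67 = 8.39%.
After the first change, employed and labor force both rise by 10.89; unemployed unchanged → E = 667.45, U = 60.11, labor force = 727.56 thousand.
After the second change, unemployed and labor force both fall by 17.59 → E = 667.45, U = 42.52, labor force = 709.97 thousand.
New unemployment rate = 42.52 / 709.97 = 5.99%.
Change = 5.99% − 8.39% = −2.40 percentage points.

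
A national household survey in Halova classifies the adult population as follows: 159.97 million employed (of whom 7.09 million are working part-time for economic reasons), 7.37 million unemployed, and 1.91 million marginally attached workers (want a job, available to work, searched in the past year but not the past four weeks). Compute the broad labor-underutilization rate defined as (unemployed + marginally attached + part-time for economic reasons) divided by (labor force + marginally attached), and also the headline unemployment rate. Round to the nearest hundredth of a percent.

Broad underutilization rate ≈ 9.67%; headline unemployment rate ≈ 4.40%.

Labor force = 159.97 + 7.37 = 167.34 million.
Numerator = 7.37 + 1.91 + 7.09 = 16.37 million.
Denominator = 167.34 + 1.91 = 169.25 million.
Broad rate = 16.37 / 169.25 = 9.67%.
Headline unemployment rate = 7.37 / 167.34 = 4.40%.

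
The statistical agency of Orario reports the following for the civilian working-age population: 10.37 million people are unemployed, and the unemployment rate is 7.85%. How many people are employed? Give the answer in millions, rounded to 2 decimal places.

Labor force = U / u = 10.37 / 0.0785 ≈ 132.10 million.
Employed = labor force − unemployed = 132.10 − 10.37 = 121.73 million.

About 121.73 million are employed.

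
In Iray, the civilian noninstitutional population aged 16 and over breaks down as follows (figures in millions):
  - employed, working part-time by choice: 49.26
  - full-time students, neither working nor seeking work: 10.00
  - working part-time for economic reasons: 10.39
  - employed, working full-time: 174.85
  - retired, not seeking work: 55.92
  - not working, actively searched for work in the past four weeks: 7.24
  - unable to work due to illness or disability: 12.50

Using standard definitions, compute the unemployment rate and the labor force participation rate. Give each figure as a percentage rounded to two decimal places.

Employed = 49.26 + 10.39 + 174.85 = 234.50 million (anyone who worked, including part-time for economic reasons, counts as employed).
Unemployed = 7.24 million.
Labor force = 234.50 + 7.24 = 241.74 million.
Not in labor force = 10.00 + 55.92 + 12.50 = 78.42 million (those not working and not actively searching are outside the labor force).
Civilian working-age population = 241.74 + 78.42 = 320.16 million.
Unemployment rate = 7.24 / 241.74 = 2.99%.
Labor force participation rate = 241.74 / 320.16 = 75.51%.

Unemployment rate ≈ 2.99%; labor force participation rate ≈ 75.51%.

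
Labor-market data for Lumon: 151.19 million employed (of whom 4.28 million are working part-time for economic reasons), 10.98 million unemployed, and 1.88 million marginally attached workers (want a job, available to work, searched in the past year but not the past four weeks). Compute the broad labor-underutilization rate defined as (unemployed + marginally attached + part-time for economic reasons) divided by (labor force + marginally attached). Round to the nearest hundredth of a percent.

Labor force = 151.19 + 10.98 = 162.17 million.
Numerator = 10.98 + 1.88 + 4.28 = 17.14 million.
Denominator = 162.17 + 1.88 = 164.05 million.
Broad rate = 17.14 / 164.05 = 10.45%.

Broad underutilization rate ≈ 10.45%.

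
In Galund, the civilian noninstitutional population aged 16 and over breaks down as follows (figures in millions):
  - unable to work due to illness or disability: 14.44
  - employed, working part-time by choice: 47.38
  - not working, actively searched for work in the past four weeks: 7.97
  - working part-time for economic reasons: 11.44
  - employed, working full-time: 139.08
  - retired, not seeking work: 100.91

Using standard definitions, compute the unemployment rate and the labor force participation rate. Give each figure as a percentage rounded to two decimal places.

Unemployment rate ≈ 3.87%; labor force participation rate ≈ 64.09%.

Employed = 47.38 + 11.44 + 139.08 = 197.90 million (anyone who worked, including part-time for economic reasons, counts as employed).
Unemployed = 7.97 million.
Labor force = 197.90 + 7.97 = 205.87 million.
Not in labor force = 14.44 + 100.91 = 115.35 million (those not working and not actively searching are outside the labor force).
Civilian working-age population = 205.87 + 115.35 = 321.22 million.
Unemployment rate = 7.97 / 205.87 = 3.87%.
Labor force participation rate = 205.87 / 321.22 = 64.09%.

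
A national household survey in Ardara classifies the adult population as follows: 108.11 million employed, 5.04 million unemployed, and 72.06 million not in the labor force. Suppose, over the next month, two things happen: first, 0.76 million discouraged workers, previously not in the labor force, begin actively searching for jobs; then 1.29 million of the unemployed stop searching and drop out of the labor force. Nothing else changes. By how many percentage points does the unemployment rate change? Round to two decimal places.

The unemployment rate changes by −0.45 percentage points.

Initially, labor force = 108.11 + 5.04 = 113.15 million, so u = 5.04/113.15 = 4.45%.
After the first change, unemployed and labor force both rise by 0.76 → E = 108.11, U = 5.80, labor force = 113.91 million.
After the second change, unemployed and labor force both fall by 1.29 → E = 108.11, U = 4.51, labor force = 112.62 million.
New unemployment rate = 4.51 / 112.62 = 4.00%.
Change = 4.00% − 4.45% = −0.45 percentage points.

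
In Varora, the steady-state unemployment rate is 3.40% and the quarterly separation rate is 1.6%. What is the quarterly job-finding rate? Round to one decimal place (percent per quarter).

Job-finding rate ≈ 45.5% per quarter.

From u* = s/(s+f): f = s·(1−u)/u.
f = 1.6 × (1 − 0.0340) / 0.0340 = 1.5456 / 0.0340 ≈ 45.5% per quarter.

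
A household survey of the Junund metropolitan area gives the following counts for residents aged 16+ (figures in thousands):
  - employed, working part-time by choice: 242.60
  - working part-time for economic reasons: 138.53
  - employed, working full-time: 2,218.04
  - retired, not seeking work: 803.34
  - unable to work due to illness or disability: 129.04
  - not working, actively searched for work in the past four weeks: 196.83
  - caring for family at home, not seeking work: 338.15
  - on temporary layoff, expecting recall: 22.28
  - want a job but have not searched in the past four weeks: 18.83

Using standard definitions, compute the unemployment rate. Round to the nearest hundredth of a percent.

Employed = 242.60 + 138.53 + 2,218.04 = 2,599.17 thousand (anyone who worked, including part-time for economic reasons, counts as employed).
Unemployed = 196.83 + 22.28 = 219.11 thousand (jobless and actively searching, or on temporary layoff).
Labor force = 2,599.17 + 219.11 = 2,818.28 thousand.
Unemployment rate = 219.11 / 2,818.28 = 7.77%.

Unemployment rate ≈ 7.77%.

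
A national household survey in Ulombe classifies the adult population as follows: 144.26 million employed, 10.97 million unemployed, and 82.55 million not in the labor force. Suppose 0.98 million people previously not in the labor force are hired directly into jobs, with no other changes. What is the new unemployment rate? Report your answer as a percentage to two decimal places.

Initially, labor force = 144.26 + 10.97 = 155.23 million, so u = 10.97/155.23 = 7.07%.
After the change, employed and labor force both rise by 0.98; unemployed unchanged → E = 145.24, U = 10.97, labor force = 156.21 million.
New unemployment rate = 10.97 / 156.21 = 7.02%.

New unemployment rate ≈ 7.02%.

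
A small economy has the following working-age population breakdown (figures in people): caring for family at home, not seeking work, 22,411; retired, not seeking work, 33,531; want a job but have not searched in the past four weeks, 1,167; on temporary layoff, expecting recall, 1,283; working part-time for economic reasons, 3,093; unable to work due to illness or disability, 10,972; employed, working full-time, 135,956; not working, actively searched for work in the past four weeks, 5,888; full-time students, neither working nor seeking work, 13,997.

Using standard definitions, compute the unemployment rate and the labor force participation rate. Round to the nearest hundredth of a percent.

Employed = 3,093 + 135,956 = 139,049 (anyone who worked, including part-time for economic reasons, counts as employed).
Unemployed = 1,283 + 5,888 = 7,171 (jobless and actively searching, or on temporary layoff).
Labor force = 139,049 + 7,171 = 146,220.
Not in labor force = 22,411 + 33,531 + 1,167 + 10,972 + 13,997 = 82,078 (those not working and not actively searching are outside the labor force — including those who want a job but have given up searching).
Civilian working-age population = 146,220 + 82,078 = 228,298.
Unemployment rate = 7,171 / 146,220 = 4.90%.
Labor force participation rate = 146,220 / 228,298 = 64.05%.

Unemployment rate ≈ 4.90%; labor force participation rate ≈ 64.05%.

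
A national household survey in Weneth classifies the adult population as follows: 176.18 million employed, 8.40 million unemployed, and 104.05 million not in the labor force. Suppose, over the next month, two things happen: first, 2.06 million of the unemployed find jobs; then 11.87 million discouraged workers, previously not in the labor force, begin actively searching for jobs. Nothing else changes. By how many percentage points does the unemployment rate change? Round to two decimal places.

Initially, labor force = 176.18 + 8.40 = 184.58 million, so u = 8.40/184.58 = 4.55%.
After the first change, unemployed falls and employed rises by 2.06; labor force unchanged → E = 178.24, U = 6.34, labor force = 184.58 million.
After the second change, unemployed and labor force both rise by 11.87 → E = 178.24, U = 18.21, labor force = 196.45 million.
New unemployment rate = 18.21 / 196.45 = 9.27%.
Change = 9.27% − 4.55% = +4.72 percentage points.

The unemployment rate changes by +4.72 percentage points.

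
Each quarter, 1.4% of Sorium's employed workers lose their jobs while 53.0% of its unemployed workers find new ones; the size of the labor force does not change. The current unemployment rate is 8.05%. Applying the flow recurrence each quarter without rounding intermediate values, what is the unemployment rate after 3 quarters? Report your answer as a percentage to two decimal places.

With a fixed labor force, u_{t+1} = u_t + s·(1−u_t) − f·u_t = u_t·(1−s−f) + s.
Here 1−s−f = 0.456 and s = 0.014.
u_1 = 0.080500 × 0.456 + 0.014 = 0.050708.
u_2 = 0.050708 × 0.456 + 0.014 = 0.037123.
u_3 = 0.037123 × 0.456 + 0.014 = 0.030928.

Unemployment rate after three quarters ≈ 3.09%.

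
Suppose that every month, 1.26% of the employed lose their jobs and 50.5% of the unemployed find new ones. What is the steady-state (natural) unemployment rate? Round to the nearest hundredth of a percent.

Steady-state unemployment rate ≈ 2.43%.

At steady state the flows balance: s·E = f·U, so U/(E+U) = s/(s+f).
u* = 1.26 / (1.26 + 50.5) = 1.26 / 51.76 = 2.43%.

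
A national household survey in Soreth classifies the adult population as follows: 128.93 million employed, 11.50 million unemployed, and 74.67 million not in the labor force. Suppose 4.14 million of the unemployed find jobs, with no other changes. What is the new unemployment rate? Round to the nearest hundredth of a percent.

New unemployment rate ≈ 5.24%.

Initially, labor force = 128.93 + 11.50 = 140.43 million, so u = 11.50/140.43 = 8.19%.
After the change, unemployed falls and employed rises by 4.14; labor force unchanged → E = 133.07, U = 7.36, labor force = 140.43 million.
New unemployment rate = 7.36 / 140.43 = 5.24%.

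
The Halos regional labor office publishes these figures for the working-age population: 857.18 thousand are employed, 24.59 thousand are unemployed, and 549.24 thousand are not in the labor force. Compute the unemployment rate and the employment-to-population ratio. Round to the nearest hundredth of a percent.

Unemployment rate ≈ 2.79%; employment-population ratio ≈ 59.90%.

Labor force = employed + unemployed = 857.18 + 24.59 = 881.77 thousand.
Working-age population = 881.77 + 549.24 = 1,431.01 thousand.
Unemployment rate = 24.59 / 881.77 = 2.79%.
Employment-population ratio = 857.18 / 1,431.01 = 59.90%.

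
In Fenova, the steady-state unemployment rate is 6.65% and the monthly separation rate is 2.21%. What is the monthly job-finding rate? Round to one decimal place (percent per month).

From u* = s/(s+f): f = s·(1−u)/u.
f = 2.21 × (1 − 0.0665) / 0.0665 = 2.0630 / 0.0665 ≈ 31.0% per month.

Job-finding rate ≈ 31.0% per month.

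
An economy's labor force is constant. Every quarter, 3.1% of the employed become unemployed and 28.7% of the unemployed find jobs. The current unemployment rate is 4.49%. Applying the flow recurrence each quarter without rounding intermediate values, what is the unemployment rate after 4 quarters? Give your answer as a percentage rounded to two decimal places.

With a fixed labor force, u_{t+1} = u_t + s·(1−u_t) − f·u_t = u_t·(1−s−f) + s.
Here 1−s−f = 0.682 and s = 0.031.
u_1 = 0.044900 × 0.682 + 0.031 = 0.061622.
u_2 = 0.061622 × 0.682 + 0.031 = 0.073026.
u_3 = 0.073026 × 0.682 + 0.031 = 0.080804.
u_4 = 0.080804 × 0.682 + 0.031 = 0.086108.

Unemployment rate after four quarters ≈ 8.61%.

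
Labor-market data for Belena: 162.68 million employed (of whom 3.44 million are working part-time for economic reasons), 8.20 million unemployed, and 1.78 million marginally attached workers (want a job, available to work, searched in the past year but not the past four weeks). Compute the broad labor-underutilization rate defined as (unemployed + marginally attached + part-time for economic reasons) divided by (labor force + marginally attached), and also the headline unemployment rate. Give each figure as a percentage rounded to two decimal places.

Labor force = 162.68 + 8.20 = 170.88 million.
Numerator = 8.20 + 1.78 + 3.44 = 13.42 million.
Denominator = 170.88 + 1.78 = 172.66 million.
Broad rate = 13.42 / 172.66 = 7.77%.
Headline unemployment rate = 8.20 / 170.88 = 4.80%.

Broad underutilization rate ≈ 7.77%; headline unemployment rate ≈ 4.80%.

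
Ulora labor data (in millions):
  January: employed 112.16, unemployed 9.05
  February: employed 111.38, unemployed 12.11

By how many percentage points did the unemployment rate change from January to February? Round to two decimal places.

The unemployment rate changed by +2.34 percentage points.

January: labor force = 112.16 + 9.05 = 121.21; u = 9.05/121.21 = 7.47%.
February: labor force = 111.38 + 12.11 = 123.49; u = 12.11/123.49 = 9.81%.
Change = 9.81% − 7.47% = +2.34 pp.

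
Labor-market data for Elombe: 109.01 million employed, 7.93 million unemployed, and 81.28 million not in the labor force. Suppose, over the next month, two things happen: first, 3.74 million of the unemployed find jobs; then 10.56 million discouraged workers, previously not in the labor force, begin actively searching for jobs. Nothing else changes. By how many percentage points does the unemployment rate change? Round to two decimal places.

Initially, labor force = 109.01 + 7.93 = 116.94 million, so u = 7.93/116.94 = 6.78%.
After the first change, unemployed falls and employed rises by 3.74; labor force unchanged → E = 112.75, U = 4.19, labor force = 116.94 million.
After the second change, unemployed and labor force both rise by 10.56 → E = 112.75, U = 14.75, labor force = 127.50 million.
New unemployment rate = 14.75 / 127.50 = 11.57%.
Change = 11.57% − 6.78% = +4.79 percentage points.

The unemployment rate changes by +4.79 percentage points.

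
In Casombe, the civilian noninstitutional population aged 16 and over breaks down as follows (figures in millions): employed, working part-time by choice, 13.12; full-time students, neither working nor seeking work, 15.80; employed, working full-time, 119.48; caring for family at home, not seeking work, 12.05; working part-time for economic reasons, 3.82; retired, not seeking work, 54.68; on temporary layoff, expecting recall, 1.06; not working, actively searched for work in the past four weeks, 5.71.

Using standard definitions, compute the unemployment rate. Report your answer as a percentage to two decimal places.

Employed = 13.12 + 119.48 + 3.82 = 136.42 million (anyone who worked, including part-time for economic reasons, counts as employed).
Unemployed = 1.06 + 5.71 = 6.77 million (jobless and actively searching, or on temporary layoff).
Labor force = 136.42 + 6.77 = 143.19 million.
Unemployment rate = 6.77 / 143.19 = 4.73%.

Unemployment rate ≈ 4.73%.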